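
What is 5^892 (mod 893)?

5^1 ≡ 5 (mod 893)
5^2 ≡ 5^2 = 25 ≡ 25 (mod 893)
5^4 ≡ 25^2 = 625 ≡ 625 (mod 893)
5^8 ≡ 625^2 = 390625 ≡ 384 (mod 893)
5^16 ≡ 384^2 = 147456 ≡ 111 (mod 893)
5^32 ≡ 111^2 = 12321 ≡ 712 (mod 893)
5^64 ≡ 712^2 = 506944 ≡ 613 (mod 893)
5^128 ≡ 613^2 = 375769 ≡ 709 (mod 893)
5^256 ≡ 709^2 = 502681 ≡ 815 (mod 893)
5^512 ≡ 815^2 = 664225 ≡ 726 (mod 893)
892 = 512 + 256 + 64 + 32 + 16 + 8 + 4 in binary powers of 2.
So 5^892 ≡ 726 · 815 · 613 · 712 · 111 · 384 · 625 ≡ 613 (mod 893).
Since 613 ≠ 1, base 5 is a Fermat witness: 893 is composite.

613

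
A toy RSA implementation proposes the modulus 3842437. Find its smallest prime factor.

3842437 is odd.
Digit sum 31, not divisible by 3.
Ends in 7: not divisible by 5.
7: 3842437 = 7·548919 + 4
11: 3842437 = 11·349312 + 5
13: 3842437 = 13·295572 + 1
17: 3842437 = 17·226025 + 12
19: 3842437 = 19·202233 + 10
23: 3842437 = 23·167062 + 11
29: 3842437 = 29·132497 + 24
31: 3842437 = 31·123949 + 18
37: 3842437 = 37·103849 + 24
41: 3842437 = 41·93717 + 40
43: 3842437 = 43·89359

43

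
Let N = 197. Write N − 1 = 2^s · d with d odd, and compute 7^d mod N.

196

197 − 1 = 196 = 2^2 · 49, so d = 49.
7^1 ≡ 7 (mod 197)
7^2 ≡ 7^2 = 49 ≡ 49 (mod 197)
7^4 ≡ 49^2 = 2401 ≡ 37 (mod 197)
7^8 ≡ 37^2 = 1369 ≡ 187 (mod 197)
7^16 ≡ 187^2 = 34969 ≡ 100 (mod 197)
7^32 ≡ 100^2 = 10000 ≡ 150 (mod 197)
49 = 32 + 16 + 1 in binary powers of 2.
So 7^49 ≡ 150 · 100 · 7 ≡ 196 (mod 197).
Since 7^d ≡ 196 (mod 197), base 7 does not prove 197 composite.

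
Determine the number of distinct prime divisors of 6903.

3

6903 = 3^2 · 767
767 = 13 · 59
6903 = 3^2 · 13 · 59, which has 3 distinct prime factors.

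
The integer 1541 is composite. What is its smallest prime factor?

23

1541 is odd.
Digit sum 11, not divisible by 3.
Ends in 1: not divisible by 5.
7: 1541 = 7·220 + 1
11: 1541 = 11·140 + 1
13: 1541 = 13·118 + 7
17: 1541 = 17·90 + 11
19: 1541 = 19·81 + 2
23: 1541 = 23·67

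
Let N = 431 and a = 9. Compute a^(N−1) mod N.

1

9^1 ≡ 9 (mod 431)
9^2 ≡ 9^2 = 81 ≡ 81 (mod 431)
9^4 ≡ 81^2 = 6561 ≡ 96 (mod 431)
9^8 ≡ 96^2 = 9216 ≡ 165 (mod 431)
9^16 ≡ 165^2 = 27225 ≡ 72 (mod 431)
9^32 ≡ 72^2 = 5184 ≡ 12 (mod 431)
9^64 ≡ 12^2 = 144 ≡ 144 (mod 431)
9^128 ≡ 144^2 = 20736 ≡ 48 (mod 431)
9^256 ≡ 48^2 = 2304 ≡ 149 (mod 431)
430 = 256 + 128 + 32 + 8 + 4 + 2 in binary powers of 2.
So 9^430 ≡ 149 · 48 · 12 · 165 · 96 · 81 ≡ 1 (mod 431).
Since the result is 1, base 9 gives no evidence that 431 is composite.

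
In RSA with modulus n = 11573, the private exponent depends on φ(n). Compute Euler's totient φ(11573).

Factor: 11573 = 71 · 163.
φ(11573) = (71−1) · (163−1) = 70 · 162 = 11340.

11340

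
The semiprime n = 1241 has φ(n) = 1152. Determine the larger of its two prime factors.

73

φ(n) = (p−1)(q−1) = n − (p+q) + 1, so p + q = 1241 − 1152 + 1 = 90.
p and q are the roots of t² − 90t + 1241 = 0.
Discriminant: 90² − 4·1241 = 8100 − 4964 = 3136; √3136 = 56.
q = (90 − 56)/2 = 17, p = (90 + 56)/2 = 73.
Check: 17 · 73 = 1241.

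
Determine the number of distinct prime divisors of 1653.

1653 = 3 · 551
551 = 19 · 29
1653 = 3 · 19 · 29, which has 3 distinct prime factors.

3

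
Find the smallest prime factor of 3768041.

3768041 is odd.
Digit sum 29, not divisible by 3.
Ends in 1: not divisible by 5.
7: 3768041 = 7·538291 + 4
11: 3768041 = 11·342549 + 2
13: 3768041 = 13·289849 + 4
17: 3768041 = 17·221649 + 8
19: 3768041 = 19·198317 + 18
23: 3768041 = 23·163827 + 20
29: 3768041 = 29·129932 + 13
31: 3768041 = 31·121549 + 22
37: 3768041 = 37·101838 + 35
41: 3768041 = 41·91903 + 18
43: 3768041 = 43·87628 + 37
47: 3768041 = 47·80171 + 4
53: 3768041 = 53·71095 + 6
59: 3768041 = 59·63865 + 6
61: 3768041 = 61·61771 + 10
67: 3768041 = 67·56239 + 28
71: 3768041 = 71·53071

71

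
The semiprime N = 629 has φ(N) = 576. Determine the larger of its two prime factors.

37

φ(n) = (p−1)(q−1) = n − (p+q) + 1, so p + q = 629 − 576 + 1 = 54.
p and q are the roots of t² − 54t + 629 = 0.
Discriminant: 54² − 4·629 = 2916 − 2516 = 400; √400 = 20.
q = (54 − 20)/2 = 17, p = (54 + 20)/2 = 37.
Check: 17 · 37 = 629.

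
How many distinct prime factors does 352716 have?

352716 = 2^2 · 88179
88179 = 3 · 29393
29393 = 7 · 4199
4199 = 13 · 323
323 = 17 · 19
352716 = 2^2 · 3 · 7 · 13 · 17 · 19, which has 6 distinct prime factors.

6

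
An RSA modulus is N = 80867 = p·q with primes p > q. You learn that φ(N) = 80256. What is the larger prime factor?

φ(n) = (p−1)(q−1) = n − (p+q) + 1, so p + q = 80867 − 80256 + 1 = 612.
p and q are the roots of t² − 612t + 80867 = 0.
Discriminant: 612² − 4·80867 = 374544 − 323468 = 51076; √51076 = 226.
q = (612 − 226)/2 = 193, p = (612 + 226)/2 = 419.
Check: 193 · 419 = 80867.

419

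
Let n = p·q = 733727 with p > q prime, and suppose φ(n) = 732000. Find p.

φ(n) = (p−1)(q−1) = n − (p+q) + 1, so p + q = 733727 − 732000 + 1 = 1728.
p and q are the roots of t² − 1728t + 733727 = 0.
Discriminant: 1728² − 4·733727 = 2985984 − 2934908 = 51076; √51076 = 226.
q = (1728 − 226)/2 = 751, p = (1728 + 226)/2 = 977.
Check: 751 · 977 = 733727.

977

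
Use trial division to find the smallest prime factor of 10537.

41

10537 is odd.
Digit sum 16, not divisible by 3.
Ends in 7: not divisible by 5.
7: 10537 = 7·1505 + 2
11: 10537 = 11·957 + 10
13: 10537 = 13·810 + 7
17: 10537 = 17·619 + 14
19: 10537 = 19·554 + 11
23: 10537 = 23·458 + 3
29: 10537 = 29·363 + 10
31: 10537 = 31·339 + 28
37: 10537 = 37·284 + 29
41: 10537 = 41·257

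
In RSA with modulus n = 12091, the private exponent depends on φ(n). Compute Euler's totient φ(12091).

Factor: 12091 = 107 · 113.
φ(12091) = (107−1) · (113−1) = 106 · 112 = 11872.

11872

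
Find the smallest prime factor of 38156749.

38156749 is odd.
Digit sum 43, not divisible by 3.
Ends in 9: not divisible by 5.
7: 38156749 = 7·5450964 + 1
11: 38156749 = 11·3468795 + 4
13: 38156749 = 13·2935134 + 7
17: 38156749 = 17·2244514 + 11
19: 38156749 = 19·2008249 + 18
23: 38156749 = 23·1658989 + 2
29: 38156749 = 29·1315749 + 28
31: 38156749 = 31·1230862 + 27
37: 38156749 = 37·1031263 + 18
41: 38156749 = 41·930652 + 17
43: 38156749 = 43·887366 + 11
47: 38156749 = 47·811845 + 34
53: 38156749 = 53·719938 + 35
59: 38156749 = 59·646724 + 33
61: 38156749 = 61·625520 + 29
67: 38156749 = 67·569503 + 48
71: 38156749 = 71·537419

71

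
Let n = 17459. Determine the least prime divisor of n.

17459 is odd.
Digit sum 26, not divisible by 3.
Ends in 9: not divisible by 5.
7: 17459 = 7·2494 + 1
11: 17459 = 11·1587 + 2
13: 17459 = 13·1343

13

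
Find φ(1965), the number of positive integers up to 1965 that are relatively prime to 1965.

1040

Factor: 1965 = 3 · 5 · 131.
φ(1965) = (3−1) · (5−1) · (131−1) = 2 · 4 · 130 = 1040.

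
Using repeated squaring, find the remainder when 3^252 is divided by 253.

3^1 ≡ 3 (mod 253)
3^2 ≡ 3^2 = 9 ≡ 9 (mod 253)
3^4 ≡ 9^2 = 81 ≡ 81 (mod 253)
3^8 ≡ 81^2 = 6561 ≡ 236 (mod 253)
3^16 ≡ 236^2 = 55696 ≡ 36 (mod 253)
3^32 ≡ 36^2 = 1296 ≡ 31 (mod 253)
3^64 ≡ 31^2 = 961 ≡ 202 (mod 253)
3^128 ≡ 202^2 = 40804 ≡ 71 (mod 253)
252 = 128 + 64 + 32 + 16 + 8 + 4 in binary powers of 2.
So 3^252 ≡ 71 · 202 · 31 · 36 · 236 · 81 ≡ 31 (mod 253).
Since 31 ≠ 1, base 3 is a Fermat witness: 253 is composite.

31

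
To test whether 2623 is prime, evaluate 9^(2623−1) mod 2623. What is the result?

752

9^1 ≡ 9 (mod 2623)
9^2 ≡ 9^2 = 81 ≡ 81 (mod 2623)
9^4 ≡ 81^2 = 6561 ≡ 1315 (mod 2623)
9^8 ≡ 1315^2 = 1729225 ≡ 668 (mod 2623)
9^16 ≡ 668^2 = 446224 ≡ 314 (mod 2623)
9^32 ≡ 314^2 = 98596 ≡ 1545 (mod 2623)
9^64 ≡ 1545^2 = 2387025 ≡ 95 (mod 2623)
9^128 ≡ 95^2 = 9025 ≡ 1156 (mod 2623)
9^256 ≡ 1156^2 = 1336336 ≡ 1229 (mod 2623)
9^512 ≡ 1229^2 = 1510441 ≡ 2216 (mod 2623)
9^1024 ≡ 2216^2 = 4910656 ≡ 400 (mod 2623)
9^2048 ≡ 400^2 = 160000 ≡ 2620 (mod 2623)
2622 = 2048 + 512 + 32 + 16 + 8 + 4 + 2 in binary powers of 2.
So 9^2622 ≡ 2620 · 2216 · 1545 · 314 · 668 · 1315 · 81 ≡ 752 (mod 2623).
Since 752 ≠ 1, base 9 is a Fermat witness: 2623 is composite.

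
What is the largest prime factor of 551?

29

551 = 19 · 29
29 is prime.
So 551 = 19 · 29; the largest prime factor is 29.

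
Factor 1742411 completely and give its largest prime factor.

1742411 = 11 · 158401
158401 = 23 · 6887
6887 = 71 · 97
97 is prime.
So 1742411 = 11 · 23 · 71 · 97; the largest prime factor is 97.

97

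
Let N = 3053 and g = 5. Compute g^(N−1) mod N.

5^1 ≡ 5 (mod 3053)
5^2 ≡ 5^2 = 25 ≡ 25 (mod 3053)
5^4 ≡ 25^2 = 625 ≡ 625 (mod 3053)
5^8 ≡ 625^2 = 390625 ≡ 2894 (mod 3053)
5^16 ≡ 2894^2 = 8375236 ≡ 857 (mod 3053)
5^32 ≡ 857^2 = 734449 ≡ 1729 (mod 3053)
5^64 ≡ 1729^2 = 2989441 ≡ 554 (mod 3053)
5^128 ≡ 554^2 = 306916 ≡ 1616 (mod 3053)
5^256 ≡ 1616^2 = 2611456 ≡ 1141 (mod 3053)
5^512 ≡ 1141^2 = 1301881 ≡ 1303 (mod 3053)
5^1024 ≡ 1303^2 = 1697809 ≡ 341 (mod 3053)
5^2048 ≡ 341^2 = 116281 ≡ 267 (mod 3053)
3052 = 2048 + 512 + 256 + 128 + 64 + 32 + 8 + 4 in binary powers of 2.
So 5^3052 ≡ 267 · 1303 · 1141 · 1616 · 554 · 1729 · 2894 · 625 ≡ 522 (mod 3053).
Since 522 ≠ 1, base 5 is a Fermat witness: 3053 is composite.

522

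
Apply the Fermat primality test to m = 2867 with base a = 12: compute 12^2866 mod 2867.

683

12^1 ≡ 12 (mod 2867)
12^2 ≡ 12^2 = 144 ≡ 144 (mod 2867)
12^4 ≡ 144^2 = 20736 ≡ 667 (mod 2867)
12^8 ≡ 667^2 = 444889 ≡ 504 (mod 2867)
12^16 ≡ 504^2 = 254016 ≡ 1720 (mod 2867)
12^32 ≡ 1720^2 = 2958400 ≡ 2523 (mod 2867)
12^64 ≡ 2523^2 = 6365529 ≡ 789 (mod 2867)
12^128 ≡ 789^2 = 622521 ≡ 382 (mod 2867)
12^256 ≡ 382^2 = 145924 ≡ 2574 (mod 2867)
12^512 ≡ 2574^2 = 6625476 ≡ 2706 (mod 2867)
12^1024 ≡ 2706^2 = 7322436 ≡ 118 (mod 2867)
12^2048 ≡ 118^2 = 13924 ≡ 2456 (mod 2867)
2866 = 2048 + 512 + 256 + 32 + 16 + 2 in binary powers of 2.
So 12^2866 ≡ 2456 · 2706 · 2574 · 2523 · 1720 · 144 ≡ 683 (mod 2867).
Since 683 ≠ 1, base 12 is a Fermat witness: 2867 is composite.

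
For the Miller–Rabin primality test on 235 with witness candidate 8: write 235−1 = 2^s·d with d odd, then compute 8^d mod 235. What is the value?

235 − 1 = 234 = 2^1 · 117, so d = 117.
8^1 ≡ 8 (mod 235)
8^2 ≡ 8^2 = 64 ≡ 64 (mod 235)
8^4 ≡ 64^2 = 4096 ≡ 101 (mod 235)
8^8 ≡ 101^2 = 10201 ≡ 96 (mod 235)
8^16 ≡ 96^2 = 9216 ≡ 51 (mod 235)
8^32 ≡ 51^2 = 2601 ≡ 16 (mod 235)
8^64 ≡ 16^2 = 256 ≡ 21 (mod 235)
117 = 64 + 32 + 16 + 4 + 1 in binary powers of 2.
So 8^117 ≡ 21 · 16 · 51 · 101 · 8 ≡ 158 (mod 235).
Squaring chain: 158; never reaches −1, so base 8 is a Miller–Rabin witness that 235 is composite.

158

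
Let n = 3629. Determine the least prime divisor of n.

19

3629 is odd.
Digit sum 20, not divisible by 3.
Ends in 9: not divisible by 5.
7: 3629 = 7·518 + 3
11: 3629 = 11·329 + 10
13: 3629 = 13·279 + 2
17: 3629 = 17·213 + 8
19: 3629 = 19·191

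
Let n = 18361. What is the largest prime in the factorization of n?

61

18361 = 7 · 2623
2623 = 43 · 61
61 is prime.
So 18361 = 7 · 43 · 61; the largest prime factor is 61.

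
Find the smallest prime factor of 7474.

2

7474 is even: 2 divides it.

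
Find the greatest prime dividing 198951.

198951 = 3 · 66317
66317 = 17 · 3901
3901 = 47 · 83
83 is prime.
So 198951 = 3 · 17 · 47 · 83; the largest prime factor is 83.

83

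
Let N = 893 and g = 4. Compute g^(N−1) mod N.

4^1 ≡ 4 (mod 893)
4^2 ≡ 4^2 = 16 ≡ 16 (mod 893)
4^4 ≡ 16^2 = 256 ≡ 256 (mod 893)
4^8 ≡ 256^2 = 65536 ≡ 347 (mod 893)
4^16 ≡ 347^2 = 120409 ≡ 747 (mod 893)
4^32 ≡ 747^2 = 558009 ≡ 777 (mod 893)
4^64 ≡ 777^2 = 603729 ≡ 61 (mod 893)
4^128 ≡ 61^2 = 3721 ≡ 149 (mod 893)
4^256 ≡ 149^2 = 22201 ≡ 769 (mod 893)
4^512 ≡ 769^2 = 591361 ≡ 195 (mod 893)
892 = 512 + 256 + 64 + 32 + 16 + 8 + 4 in binary powers of 2.
So 4^892 ≡ 195 · 769 · 61 · 777 · 747 · 347 · 256 ≡ 61 (mod 893).
Since 61 ≠ 1, base 4 is a Fermat witness: 893 is composite.

61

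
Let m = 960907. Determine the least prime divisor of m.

960907 is odd.
Digit sum 31, not divisible by 3.
Ends in 7: not divisible by 5.
7: 960907 = 7·137272 + 3
11: 960907 = 11·87355 + 2
13: 960907 = 13·73915 + 12
17: 960907 = 17·56523 + 16
19: 960907 = 19·50574 + 1
23: 960907 = 23·41778 + 13
29: 960907 = 29·33134 + 21
31: 960907 = 31·30997

31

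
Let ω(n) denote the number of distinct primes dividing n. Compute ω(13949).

13949 = 13 · 1073
1073 = 29 · 37
13949 = 13 · 29 · 37, which has 3 distinct prime factors.

3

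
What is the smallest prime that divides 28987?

7

28987 is odd.
Digit sum 34, not divisible by 3.
Ends in 7: not divisible by 5.
7: 28987 = 7·4141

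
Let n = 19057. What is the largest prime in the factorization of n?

19057 = 17 · 1121
1121 = 19 · 59
59 is prime.
So 19057 = 17 · 19 · 59; the largest prime factor is 59.

59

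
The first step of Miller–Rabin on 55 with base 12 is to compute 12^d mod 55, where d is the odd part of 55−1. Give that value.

55 − 1 = 54 = 2^1 · 27, so d = 27.
12^1 ≡ 12 (mod 55)
12^2 ≡ 12^2 = 144 ≡ 34 (mod 55)
12^4 ≡ 34^2 = 1156 ≡ 1 (mod 55)
12^8 ≡ 1^2 = 1 ≡ 1 (mod 55)
12^16 ≡ 1^2 = 1 ≡ 1 (mod 55)
27 = 16 + 8 + 2 + 1 in binary powers of 2.
So 12^27 ≡ 1 · 1 · 34 · 12 ≡ 23 (mod 55).
Squaring chain: 23; never reaches −1, so base 12 is a Miller–Rabin witness that 55 is composite.

23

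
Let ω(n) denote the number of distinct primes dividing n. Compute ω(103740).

6

103740 = 2^2 · 25935
25935 = 3 · 8645
8645 = 5 · 1729
1729 = 7 · 247
247 = 13 · 19
103740 = 2^2 · 3 · 5 · 7 · 13 · 19, which has 6 distinct prime factors.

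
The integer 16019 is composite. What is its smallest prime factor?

83

16019 is odd.
Digit sum 17, not divisible by 3.
Ends in 9: not divisible by 5.
7: 16019 = 7·2288 + 3
11: 16019 = 11·1456 + 3
13: 16019 = 13·1232 + 3
17: 16019 = 17·942 + 5
19: 16019 = 19·843 + 2
23: 16019 = 23·696 + 11
29: 16019 = 29·552 + 11
31: 16019 = 31·516 + 23
37: 16019 = 37·432 + 35
41: 16019 = 41·390 + 29
43: 16019 = 43·372 + 23
47: 16019 = 47·340 + 39
53: 16019 = 53·302 + 13
59: 16019 = 59·271 + 30
61: 16019 = 61·262 + 37
67: 16019 = 67·239 + 6
71: 16019 = 71·225 + 44
73: 16019 = 73·219 + 32
79: 16019 = 79·202 + 61
83: 16019 = 83·193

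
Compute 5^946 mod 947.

1

5^1 ≡ 5 (mod 947)
5^2 ≡ 5^2 = 25 ≡ 25 (mod 947)
5^4 ≡ 25^2 = 625 ≡ 625 (mod 947)
5^8 ≡ 625^2 = 390625 ≡ 461 (mod 947)
5^16 ≡ 461^2 = 212521 ≡ 393 (mod 947)
5^32 ≡ 393^2 = 154449 ≡ 88 (mod 947)
5^64 ≡ 88^2 = 7744 ≡ 168 (mod 947)
5^128 ≡ 168^2 = 28224 ≡ 761 (mod 947)
5^256 ≡ 761^2 = 579121 ≡ 504 (mod 947)
5^512 ≡ 504^2 = 254016 ≡ 220 (mod 947)
946 = 512 + 256 + 128 + 32 + 16 + 2 in binary powers of 2.
So 5^946 ≡ 220 · 504 · 761 · 88 · 393 · 25 ≡ 1 (mod 947).
Since the result is 1, base 5 gives no evidence that 947 is composite.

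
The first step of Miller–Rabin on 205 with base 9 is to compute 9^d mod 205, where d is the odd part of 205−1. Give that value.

205 − 1 = 204 = 2^2 · 51, so d = 51.
9^1 ≡ 9 (mod 205)
9^2 ≡ 9^2 = 81 ≡ 81 (mod 205)
9^4 ≡ 81^2 = 6561 ≡ 1 (mod 205)
9^8 ≡ 1^2 = 1 ≡ 1 (mod 205)
9^16 ≡ 1^2 = 1 ≡ 1 (mod 205)
9^32 ≡ 1^2 = 1 ≡ 1 (mod 205)
51 = 32 + 16 + 2 + 1 in binary powers of 2.
So 9^51 ≡ 1 · 1 · 81 · 9 ≡ 114 (mod 205).
Squaring chain: 114 → 81; never reaches −1, so base 9 is a Miller–Rabin witness that 205 is composite.

114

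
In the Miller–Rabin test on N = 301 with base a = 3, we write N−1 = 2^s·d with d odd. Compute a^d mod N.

301 − 1 = 300 = 2^2 · 75, so d = 75.
3^1 ≡ 3 (mod 301)
3^2 ≡ 3^2 = 9 ≡ 9 (mod 301)
3^4 ≡ 9^2 = 81 ≡ 81 (mod 301)
3^8 ≡ 81^2 = 6561 ≡ 240 (mod 301)
3^16 ≡ 240^2 = 57600 ≡ 109 (mod 301)
3^32 ≡ 109^2 = 11881 ≡ 142 (mod 301)
3^64 ≡ 142^2 = 20164 ≡ 298 (mod 301)
75 = 64 + 8 + 2 + 1 in binary powers of 2.
So 3^75 ≡ 298 · 240 · 9 · 3 ≡ 125 (mod 301).
Squaring chain: 125 → 274; never reaches −1, so base 3 is a Miller–Rabin witness that 301 is composite.

125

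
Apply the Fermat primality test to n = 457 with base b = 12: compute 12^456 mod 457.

1

12^1 ≡ 12 (mod 457)
12^2 ≡ 12^2 = 144 ≡ 144 (mod 457)
12^4 ≡ 144^2 = 20736 ≡ 171 (mod 457)
12^8 ≡ 171^2 = 29241 ≡ 450 (mod 457)
12^16 ≡ 450^2 = 202500 ≡ 49 (mod 457)
12^32 ≡ 49^2 = 2401 ≡ 116 (mod 457)
12^64 ≡ 116^2 = 13456 ≡ 203 (mod 457)
12^128 ≡ 203^2 = 41209 ≡ 79 (mod 457)
12^256 ≡ 79^2 = 6241 ≡ 300 (mod 457)
456 = 256 + 128 + 64 + 8 in binary powers of 2.
So 12^456 ≡ 300 · 79 · 203 · 450 ≡ 1 (mod 457).
Since the result is 1, base 12 gives no evidence that 457 is composite.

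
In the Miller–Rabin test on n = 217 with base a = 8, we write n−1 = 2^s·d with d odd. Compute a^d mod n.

217 − 1 = 216 = 2^3 · 27, so d = 27.
8^1 ≡ 8 (mod 217)
8^2 ≡ 8^2 = 64 ≡ 64 (mod 217)
8^4 ≡ 64^2 = 4096 ≡ 190 (mod 217)
8^8 ≡ 190^2 = 36100 ≡ 78 (mod 217)
8^16 ≡ 78^2 = 6084 ≡ 8 (mod 217)
27 = 16 + 8 + 2 + 1 in binary powers of 2.
So 8^27 ≡ 8 · 78 · 64 · 8 ≡ 64 (mod 217).
Squaring chain: 64 → 190 → 78; never reaches −1, so base 8 is a Miller–Rabin witness that 217 is composite.

64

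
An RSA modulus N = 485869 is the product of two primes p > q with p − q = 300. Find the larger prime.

Since p = q + 300, we have 485869 = q(q + 300), so q² + 300q − 485869 = 0.
Discriminant: 300² + 4·485869 = 90000 + 1943476 = 2033476; √2033476 = 1426.
q = (−300 + 1426)/2 = 563, and p = q + 300 = 863.
Check: 563 · 863 = 485869.

863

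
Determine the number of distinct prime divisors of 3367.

3367 = 7 · 481
481 = 13 · 37
3367 = 7 · 13 · 37, which has 3 distinct prime factors.

3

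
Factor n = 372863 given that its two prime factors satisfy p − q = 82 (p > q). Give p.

Since p = q + 82, we have 372863 = q(q + 82), so q² + 82q − 372863 = 0.
Discriminant: 82² + 4·372863 = 6724 + 1491452 = 1498176; √1498176 = 1224.
q = (−82 + 1224)/2 = 571, and p = q + 82 = 653.
Check: 571 · 653 = 372863.

653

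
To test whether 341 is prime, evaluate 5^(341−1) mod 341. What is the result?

67

5^1 ≡ 5 (mod 341)
5^2 ≡ 5^2 = 25 ≡ 25 (mod 341)
5^4 ≡ 25^2 = 625 ≡ 284 (mod 341)
5^8 ≡ 284^2 = 80656 ≡ 180 (mod 341)
5^16 ≡ 180^2 = 32400 ≡ 5 (mod 341)
5^32 ≡ 5^2 = 25 ≡ 25 (mod 341)
5^64 ≡ 25^2 = 625 ≡ 284 (mod 341)
5^128 ≡ 284^2 = 80656 ≡ 180 (mod 341)
5^256 ≡ 180^2 = 32400 ≡ 5 (mod 341)
340 = 256 + 64 + 16 + 4 in binary powers of 2.
So 5^340 ≡ 5 · 284 · 5 · 284 ≡ 67 (mod 341).
Since 67 ≠ 1, base 5 is a Fermat witness: 341 is composite.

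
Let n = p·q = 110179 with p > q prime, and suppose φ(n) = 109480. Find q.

239

φ(n) = (p−1)(q−1) = n − (p+q) + 1, so p + q = 110179 − 109480 + 1 = 700.
p and q are the roots of t² − 700t + 110179 = 0.
Discriminant: 700² − 4·110179 = 490000 − 440716 = 49284; √49284 = 222.
q = (700 − 222)/2 = 239, p = (700 + 222)/2 = 461.
Check: 239 · 461 = 110179.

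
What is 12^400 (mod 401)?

1

12^1 ≡ 12 (mod 401)
12^2 ≡ 12^2 = 144 ≡ 144 (mod 401)
12^4 ≡ 144^2 = 20736 ≡ 285 (mod 401)
12^8 ≡ 285^2 = 81225 ≡ 223 (mod 401)
12^16 ≡ 223^2 = 49729 ≡ 5 (mod 401)
12^32 ≡ 5^2 = 25 ≡ 25 (mod 401)
12^64 ≡ 25^2 = 625 ≡ 224 (mod 401)
12^128 ≡ 224^2 = 50176 ≡ 51 (mod 401)
12^256 ≡ 51^2 = 2601 ≡ 195 (mod 401)
400 = 256 + 128 + 16 in binary powers of 2.
So 12^400 ≡ 195 · 51 · 5 ≡ 1 (mod 401).
Since the result is 1, base 12 gives no evidence that 401 is composite.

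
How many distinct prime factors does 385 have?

385 = 5 · 77
77 = 7 · 11
385 = 5 · 7 · 11, which has 3 distinct prime factors.

3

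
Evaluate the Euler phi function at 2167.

1960

Factor: 2167 = 11 · 197.
φ(2167) = (11−1) · (197−1) = 10 · 196 = 1960.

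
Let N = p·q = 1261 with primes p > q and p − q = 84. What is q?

13

Since p = q + 84, we have 1261 = q(q + 84), so q² + 84q − 1261 = 0.
Discriminant: 84² + 4·1261 = 7056 + 5044 = 12100; √12100 = 110.
q = (−84 + 110)/2 = 13, and p = q + 84 = 97.
Check: 13 · 97 = 1261.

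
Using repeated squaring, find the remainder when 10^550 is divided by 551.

10^1 ≡ 10 (mod 551)
10^2 ≡ 10^2 = 100 ≡ 100 (mod 551)
10^4 ≡ 100^2 = 10000 ≡ 82 (mod 551)
10^8 ≡ 82^2 = 6724 ≡ 112 (mod 551)
10^16 ≡ 112^2 = 12544 ≡ 422 (mod 551)
10^32 ≡ 422^2 = 178084 ≡ 111 (mod 551)
10^64 ≡ 111^2 = 12321 ≡ 199 (mod 551)
10^128 ≡ 199^2 = 39601 ≡ 480 (mod 551)
10^256 ≡ 480^2 = 230400 ≡ 82 (mod 551)
10^512 ≡ 82^2 = 6724 ≡ 112 (mod 551)
550 = 512 + 32 + 4 + 2 in binary powers of 2.
So 10^550 ≡ 112 · 111 · 82 · 100 ≡ 237 (mod 551).
Since 237 ≠ 1, base 10 is a Fermat witness: 551 is composite.

237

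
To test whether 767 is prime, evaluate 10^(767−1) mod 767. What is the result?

10^1 ≡ 10 (mod 767)
10^2 ≡ 10^2 = 100 ≡ 100 (mod 767)
10^4 ≡ 100^2 = 10000 ≡ 29 (mod 767)
10^8 ≡ 29^2 = 841 ≡ 74 (mod 767)
10^16 ≡ 74^2 = 5476 ≡ 107 (mod 767)
10^32 ≡ 107^2 = 11449 ≡ 711 (mod 767)
10^64 ≡ 711^2 = 505521 ≡ 68 (mod 767)
10^128 ≡ 68^2 = 4624 ≡ 22 (mod 767)
10^256 ≡ 22^2 = 484 ≡ 484 (mod 767)
10^512 ≡ 484^2 = 234256 ≡ 321 (mod 767)
766 = 512 + 128 + 64 + 32 + 16 + 8 + 4 + 2 in binary powers of 2.
So 10^766 ≡ 321 · 22 · 68 · 711 · 107 · 74 · 29 · 100 ≡ 81 (mod 767).
Since 81 ≠ 1, base 10 is a Fermat witness: 767 is composite.

81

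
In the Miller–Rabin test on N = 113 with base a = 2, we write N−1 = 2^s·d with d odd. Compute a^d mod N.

15

113 − 1 = 112 = 2^4 · 7, so d = 7.
2^1 ≡ 2 (mod 113)
2^2 ≡ 2^2 = 4 ≡ 4 (mod 113)
2^4 ≡ 4^2 = 16 ≡ 16 (mod 113)
7 = 4 + 2 + 1 in binary powers of 2.
So 2^7 ≡ 16 · 4 · 2 ≡ 15 (mod 113).
Squaring chain: 15 → 112 → 1 → 1; reaches −1, so base 2 does not prove 113 composite.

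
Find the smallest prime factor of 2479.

37

2479 is odd.
Digit sum 22, not divisible by 3.
Ends in 9: not divisible by 5.
7: 2479 = 7·354 + 1
11: 2479 = 11·225 + 4
13: 2479 = 13·190 + 9
17: 2479 = 17·145 + 14
19: 2479 = 19·130 + 9
23: 2479 = 23·107 + 18
29: 2479 = 29·85 + 14
31: 2479 = 31·79 + 30
37: 2479 = 37·67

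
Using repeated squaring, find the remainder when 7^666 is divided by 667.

326

7^1 ≡ 7 (mod 667)
7^2 ≡ 7^2 = 49 ≡ 49 (mod 667)
7^4 ≡ 49^2 = 2401 ≡ 400 (mod 667)
7^8 ≡ 400^2 = 160000 ≡ 587 (mod 667)
7^16 ≡ 587^2 = 344569 ≡ 397 (mod 667)
7^32 ≡ 397^2 = 157609 ≡ 197 (mod 667)
7^64 ≡ 197^2 = 38809 ≡ 123 (mod 667)
7^128 ≡ 123^2 = 15129 ≡ 455 (mod 667)
7^256 ≡ 455^2 = 207025 ≡ 255 (mod 667)
7^512 ≡ 255^2 = 65025 ≡ 326 (mod 667)
666 = 512 + 128 + 16 + 8 + 2 in binary powers of 2.
So 7^666 ≡ 326 · 455 · 397 · 587 · 49 ≡ 326 (mod 667).
Since 326 ≠ 1, base 7 is a Fermat witness: 667 is composite.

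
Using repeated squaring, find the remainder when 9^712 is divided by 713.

289

9^1 ≡ 9 (mod 713)
9^2 ≡ 9^2 = 81 ≡ 81 (mod 713)
9^4 ≡ 81^2 = 6561 ≡ 144 (mod 713)
9^8 ≡ 144^2 = 20736 ≡ 59 (mod 713)
9^16 ≡ 59^2 = 3481 ≡ 629 (mod 713)
9^32 ≡ 629^2 = 395641 ≡ 639 (mod 713)
9^64 ≡ 639^2 = 408321 ≡ 485 (mod 713)
9^128 ≡ 485^2 = 235225 ≡ 648 (mod 713)
9^256 ≡ 648^2 = 419904 ≡ 660 (mod 713)
9^512 ≡ 660^2 = 435600 ≡ 670 (mod 713)
712 = 512 + 128 + 64 + 8 in binary powers of 2.
So 9^712 ≡ 670 · 648 · 485 · 59 ≡ 289 (mod 713).
Since 289 ≠ 1, base 9 is a Fermat witness: 713 is composite.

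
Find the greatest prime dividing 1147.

37

1147 = 31 · 37
37 is prime.
So 1147 = 31 · 37; the largest prime factor is 37.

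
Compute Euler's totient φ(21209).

Factor: 21209 = 127 · 167.
φ(21209) = (127−1) · (167−1) = 126 · 166 = 20916.

20916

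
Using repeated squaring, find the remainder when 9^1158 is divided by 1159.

9^1 ≡ 9 (mod 1159)
9^2 ≡ 9^2 = 81 ≡ 81 (mod 1159)
9^4 ≡ 81^2 = 6561 ≡ 766 (mod 1159)
9^8 ≡ 766^2 = 586756 ≡ 302 (mod 1159)
9^16 ≡ 302^2 = 91204 ≡ 802 (mod 1159)
9^32 ≡ 802^2 = 643204 ≡ 1118 (mod 1159)
9^64 ≡ 1118^2 = 1249924 ≡ 522 (mod 1159)
9^128 ≡ 522^2 = 272484 ≡ 119 (mod 1159)
9^256 ≡ 119^2 = 14161 ≡ 253 (mod 1159)
9^512 ≡ 253^2 = 64009 ≡ 264 (mod 1159)
9^1024 ≡ 264^2 = 69696 ≡ 156 (mod 1159)
1158 = 1024 + 128 + 4 + 2 in binary powers of 2.
So 9^1158 ≡ 156 · 119 · 766 · 81 ≡ 790 (mod 1159).
Since 790 ≠ 1, base 9 is a Fermat witness: 1159 is composite.

790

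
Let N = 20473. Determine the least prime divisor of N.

20473 is odd.
Digit sum 16, not divisible by 3.
Ends in 3: not divisible by 5.
7: 20473 = 7·2924 + 5
11: 20473 = 11·1861 + 2
13: 20473 = 13·1574 + 11
17: 20473 = 17·1204 + 5
19: 20473 = 19·1077 + 10
23: 20473 = 23·890 + 3
29: 20473 = 29·705 + 28
31: 20473 = 31·660 + 13
37: 20473 = 37·553 + 12
41: 20473 = 41·499 + 14
43: 20473 = 43·476 + 5
47: 20473 = 47·435 + 28
53: 20473 = 53·386 + 15
59: 20473 = 59·347

59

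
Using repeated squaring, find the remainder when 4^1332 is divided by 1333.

16

4^1 ≡ 4 (mod 1333)
4^2 ≡ 4^2 = 16 ≡ 16 (mod 1333)
4^4 ≡ 16^2 = 256 ≡ 256 (mod 1333)
4^8 ≡ 256^2 = 65536 ≡ 219 (mod 1333)
4^16 ≡ 219^2 = 47961 ≡ 1306 (mod 1333)
4^32 ≡ 1306^2 = 1705636 ≡ 729 (mod 1333)
4^64 ≡ 729^2 = 531441 ≡ 907 (mod 1333)
4^128 ≡ 907^2 = 822649 ≡ 188 (mod 1333)
4^256 ≡ 188^2 = 35344 ≡ 686 (mod 1333)
4^512 ≡ 686^2 = 470596 ≡ 47 (mod 1333)
4^1024 ≡ 47^2 = 2209 ≡ 876 (mod 1333)
1332 = 1024 + 256 + 32 + 16 + 4 in binary powers of 2.
So 4^1332 ≡ 876 · 686 · 729 · 1306 · 256 ≡ 16 (mod 1333).
Since 16 ≠ 1, base 4 is a Fermat witness: 1333 is composite.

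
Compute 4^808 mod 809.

1

4^1 ≡ 4 (mod 809)
4^2 ≡ 4^2 = 16 ≡ 16 (mod 809)
4^4 ≡ 16^2 = 256 ≡ 256 (mod 809)
4^8 ≡ 256^2 = 65536 ≡ 7 (mod 809)
4^16 ≡ 7^2 = 49 ≡ 49 (mod 809)
4^32 ≡ 49^2 = 2401 ≡ 783 (mod 809)
4^64 ≡ 783^2 = 613089 ≡ 676 (mod 809)
4^128 ≡ 676^2 = 456976 ≡ 700 (mod 809)
4^256 ≡ 700^2 = 490000 ≡ 555 (mod 809)
4^512 ≡ 555^2 = 308025 ≡ 605 (mod 809)
808 = 512 + 256 + 32 + 8 in binary powers of 2.
So 4^808 ≡ 605 · 555 · 783 · 7 ≡ 1 (mod 809).
Since the result is 1, base 4 gives no evidence that 809 is composite.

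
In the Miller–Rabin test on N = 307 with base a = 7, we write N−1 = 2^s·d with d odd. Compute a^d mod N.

1

307 − 1 = 306 = 2^1 · 153, so d = 153.
7^1 ≡ 7 (mod 307)
7^2 ≡ 7^2 = 49 ≡ 49 (mod 307)
7^4 ≡ 49^2 = 2401 ≡ 252 (mod 307)
7^8 ≡ 252^2 = 63504 ≡ 262 (mod 307)
7^16 ≡ 262^2 = 68644 ≡ 183 (mod 307)
7^32 ≡ 183^2 = 33489 ≡ 26 (mod 307)
7^64 ≡ 26^2 = 676 ≡ 62 (mod 307)
7^128 ≡ 62^2 = 3844 ≡ 160 (mod 307)
153 = 128 + 16 + 8 + 1 in binary powers of 2.
So 7^153 ≡ 160 · 183 · 262 · 7 ≡ 1 (mod 307).
Since 7^d ≡ 1 (mod 307), base 7 does not prove 307 composite.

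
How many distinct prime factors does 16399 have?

16399 = 23^2 · 31
16399 = 23^2 · 31, which has 2 distinct prime factors.

2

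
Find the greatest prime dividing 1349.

1349 = 19 · 71
71 is prime.
So 1349 = 19 · 71; the largest prime factor is 71.

71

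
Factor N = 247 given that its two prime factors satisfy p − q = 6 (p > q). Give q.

13

Since p = q + 6, we have 247 = q(q + 6), so q² + 6q − 247 = 0.
Discriminant: 6² + 4·247 = 36 + 988 = 1024; √1024 = 32.
q = (−6 + 32)/2 = 13, and p = q + 6 = 19.
Check: 13 · 19 = 247.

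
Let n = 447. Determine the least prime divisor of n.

3

447 is odd.
Digit sum 15, divisible by 3.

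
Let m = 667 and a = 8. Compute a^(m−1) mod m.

473

8^1 ≡ 8 (mod 667)
8^2 ≡ 8^2 = 64 ≡ 64 (mod 667)
8^4 ≡ 64^2 = 4096 ≡ 94 (mod 667)
8^8 ≡ 94^2 = 8836 ≡ 165 (mod 667)
8^16 ≡ 165^2 = 27225 ≡ 545 (mod 667)
8^32 ≡ 545^2 = 297025 ≡ 210 (mod 667)
8^64 ≡ 210^2 = 44100 ≡ 78 (mod 667)
8^128 ≡ 78^2 = 6084 ≡ 81 (mod 667)
8^256 ≡ 81^2 = 6561 ≡ 558 (mod 667)
8^512 ≡ 558^2 = 311364 ≡ 542 (mod 667)
666 = 512 + 128 + 16 + 8 + 2 in binary powers of 2.
So 8^666 ≡ 542 · 81 · 545 · 165 · 64 ≡ 473 (mod 667).
Since 473 ≠ 1, base 8 is a Fermat witness: 667 is composite.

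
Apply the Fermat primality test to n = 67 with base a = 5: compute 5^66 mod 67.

1

5^1 ≡ 5 (mod 67)
5^2 ≡ 5^2 = 25 ≡ 25 (mod 67)
5^4 ≡ 25^2 = 625 ≡ 22 (mod 67)
5^8 ≡ 22^2 = 484 ≡ 15 (mod 67)
5^16 ≡ 15^2 = 225 ≡ 24 (mod 67)
5^32 ≡ 24^2 = 576 ≡ 40 (mod 67)
5^64 ≡ 40^2 = 1600 ≡ 59 (mod 67)
66 = 64 + 2 in binary powers of 2.
So 5^66 ≡ 59 · 25 ≡ 1 (mod 67).
Since the result is 1, base 5 gives no evidence that 67 is composite.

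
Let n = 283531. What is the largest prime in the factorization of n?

97

283531 = 37 · 7663
7663 = 79 · 97
97 is prime.
So 283531 = 37 · 79 · 97; the largest prime factor is 97.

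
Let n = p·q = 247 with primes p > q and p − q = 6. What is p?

19

Since p = q + 6, we have 247 = q(q + 6), so q² + 6q − 247 = 0.
Discriminant: 6² + 4·247 = 36 + 988 = 1024; √1024 = 32.
q = (−6 + 32)/2 = 13, and p = q + 6 = 19.
Check: 13 · 19 = 247.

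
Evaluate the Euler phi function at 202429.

Factor: 202429 = 47 · 59 · 73.
φ(202429) = (47−1) · (59−1) · (73−1) = 46 · 58 · 72 = 192096.

192096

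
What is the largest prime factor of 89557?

89557 = 13 · 6889
6889 = 83 · 83
83 = 83 · 1
So 89557 = 13 · 83^2; the largest prime factor is 83.

83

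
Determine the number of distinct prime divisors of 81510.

81510 = 2 · 40755
40755 = 3 · 13585
13585 = 5 · 2717
2717 = 11 · 247
247 = 13 · 19
81510 = 2 · 3 · 5 · 11 · 13 · 19, which has 6 distinct prime factors.

6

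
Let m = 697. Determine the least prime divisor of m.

17

697 is odd.
Digit sum 22, not divisible by 3.
Ends in 7: not divisible by 5.
7: 697 = 7·99 + 4
11: 697 = 11·63 + 4
13: 697 = 13·53 + 8
17: 697 = 17·41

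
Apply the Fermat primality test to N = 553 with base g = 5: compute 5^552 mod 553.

5^1 ≡ 5 (mod 553)
5^2 ≡ 5^2 = 25 ≡ 25 (mod 553)
5^4 ≡ 25^2 = 625 ≡ 72 (mod 553)
5^8 ≡ 72^2 = 5184 ≡ 207 (mod 553)
5^16 ≡ 207^2 = 42849 ≡ 268 (mod 553)
5^32 ≡ 268^2 = 71824 ≡ 487 (mod 553)
5^64 ≡ 487^2 = 237169 ≡ 485 (mod 553)
5^128 ≡ 485^2 = 235225 ≡ 200 (mod 553)
5^256 ≡ 200^2 = 40000 ≡ 184 (mod 553)
5^512 ≡ 184^2 = 33856 ≡ 123 (mod 553)
552 = 512 + 32 + 8 in binary powers of 2.
So 5^552 ≡ 123 · 487 · 207 ≡ 141 (mod 553).
Since 141 ≠ 1, base 5 is a Fermat witness: 553 is composite.

141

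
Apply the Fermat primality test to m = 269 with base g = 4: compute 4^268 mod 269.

1

4^1 ≡ 4 (mod 269)
4^2 ≡ 4^2 = 16 ≡ 16 (mod 269)
4^4 ≡ 16^2 = 256 ≡ 256 (mod 269)
4^8 ≡ 256^2 = 65536 ≡ 169 (mod 269)
4^16 ≡ 169^2 = 28561 ≡ 47 (mod 269)
4^32 ≡ 47^2 = 2209 ≡ 57 (mod 269)
4^64 ≡ 57^2 = 3249 ≡ 21 (mod 269)
4^128 ≡ 21^2 = 441 ≡ 172 (mod 269)
4^256 ≡ 172^2 = 29584 ≡ 263 (mod 269)
268 = 256 + 8 + 4 in binary powers of 2.
So 4^268 ≡ 263 · 169 · 256 ≡ 1 (mod 269).
Since the result is 1, base 4 gives no evidence that 269 is composite.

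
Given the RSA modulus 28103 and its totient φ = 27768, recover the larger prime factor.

φ(n) = (p−1)(q−1) = n − (p+q) + 1, so p + q = 28103 − 27768 + 1 = 336.
p and q are the roots of t² − 336t + 28103 = 0.
Discriminant: 336² − 4·28103 = 112896 − 112412 = 484; √484 = 22.
q = (336 − 22)/2 = 157, p = (336 + 22)/2 = 179.
Check: 157 · 179 = 28103.

179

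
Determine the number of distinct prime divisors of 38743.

38743 = 17 · 2279
2279 = 43 · 53
38743 = 17 · 43 · 53, which has 3 distinct prime factors.

3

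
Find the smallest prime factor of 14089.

14089 is odd.
Digit sum 22, not divisible by 3.
Ends in 9: not divisible by 5.
7: 14089 = 7·2012 + 5
11: 14089 = 11·1280 + 9
13: 14089 = 13·1083 + 10
17: 14089 = 17·828 + 13
19: 14089 = 19·741 + 10
23: 14089 = 23·612 + 13
29: 14089 = 29·485 + 24
31: 14089 = 31·454 + 15
37: 14089 = 37·380 + 29
41: 14089 = 41·343 + 26
43: 14089 = 43·327 + 28
47: 14089 = 47·299 + 36
53: 14089 = 53·265 + 44
59: 14089 = 59·238 + 47
61: 14089 = 61·230 + 59
67: 14089 = 67·210 + 19
71: 14089 = 71·198 + 31
73: 14089 = 73·193

73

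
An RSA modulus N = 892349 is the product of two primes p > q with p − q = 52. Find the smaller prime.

Since p = q + 52, we have 892349 = q(q + 52), so q² + 52q − 892349 = 0.
Discriminant: 52² + 4·892349 = 2704 + 3569396 = 3572100; √3572100 = 1890.
q = (−52 + 1890)/2 = 919, and p = q + 52 = 971.
Check: 919 · 971 = 892349.

919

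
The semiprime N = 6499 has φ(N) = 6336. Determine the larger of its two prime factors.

97

φ(n) = (p−1)(q−1) = n − (p+q) + 1, so p + q = 6499 − 6336 + 1 = 164.
p and q are the roots of t² − 164t + 6499 = 0.
Discriminant: 164² − 4·6499 = 26896 − 25996 = 900; √900 = 30.
q = (164 − 30)/2 = 67, p = (164 + 30)/2 = 97.
Check: 67 · 97 = 6499.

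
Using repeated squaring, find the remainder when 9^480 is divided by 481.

248

9^1 ≡ 9 (mod 481)
9^2 ≡ 9^2 = 81 ≡ 81 (mod 481)
9^4 ≡ 81^2 = 6561 ≡ 308 (mod 481)
9^8 ≡ 308^2 = 94864 ≡ 107 (mod 481)
9^16 ≡ 107^2 = 11449 ≡ 386 (mod 481)
9^32 ≡ 386^2 = 148996 ≡ 367 (mod 481)
9^64 ≡ 367^2 = 134689 ≡ 9 (mod 481)
9^128 ≡ 9^2 = 81 ≡ 81 (mod 481)
9^256 ≡ 81^2 = 6561 ≡ 308 (mod 481)
480 = 256 + 128 + 64 + 32 in binary powers of 2.
So 9^480 ≡ 308 · 81 · 9 · 367 ≡ 248 (mod 481).
Since 248 ≠ 1, base 9 is a Fermat witness: 481 is composite.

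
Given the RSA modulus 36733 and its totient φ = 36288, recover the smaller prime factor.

φ(n) = (p−1)(q−1) = n − (p+q) + 1, so p + q = 36733 − 36288 + 1 = 446.
p and q are the roots of t² − 446t + 36733 = 0.
Discriminant: 446² − 4·36733 = 198916 − 146932 = 51984; √51984 = 228.
q = (446 − 228)/2 = 109, p = (446 + 228)/2 = 337.
Check: 109 · 337 = 36733.

109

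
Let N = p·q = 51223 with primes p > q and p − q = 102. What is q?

181

Since p = q + 102, we have 51223 = q(q + 102), so q² + 102q − 51223 = 0.
Discriminant: 102² + 4·51223 = 10404 + 204892 = 215296; √215296 = 464.
q = (−102 + 464)/2 = 181, and p = q + 102 = 283.
Check: 181 · 283 = 51223.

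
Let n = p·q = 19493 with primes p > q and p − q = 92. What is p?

193

Since p = q + 92, we have 19493 = q(q + 92), so q² + 92q − 19493 = 0.
Discriminant: 92² + 4·19493 = 8464 + 77972 = 86436; √86436 = 294.
q = (−92 + 294)/2 = 101, and p = q + 92 = 193.
Check: 101 · 193 = 19493.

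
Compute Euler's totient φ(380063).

Factor: 380063 = 53 · 71 · 101.
φ(380063) = (53−1) · (71−1) · (101−1) = 52 · 70 · 100 = 364000.

364000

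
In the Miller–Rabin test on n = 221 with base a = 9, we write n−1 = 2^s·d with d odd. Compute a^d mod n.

87

221 − 1 = 220 = 2^2 · 55, so d = 55.
9^1 ≡ 9 (mod 221)
9^2 ≡ 9^2 = 81 ≡ 81 (mod 221)
9^4 ≡ 81^2 = 6561 ≡ 152 (mod 221)
9^8 ≡ 152^2 = 23104 ≡ 120 (mod 221)
9^16 ≡ 120^2 = 14400 ≡ 35 (mod 221)
9^32 ≡ 35^2 = 1225 ≡ 120 (mod 221)
55 = 32 + 16 + 4 + 2 + 1 in binary powers of 2.
So 9^55 ≡ 120 · 35 · 152 · 81 · 9 ≡ 87 (mod 221).
Squaring chain: 87 → 55; never reaches −1, so base 9 is a Miller–Rabin witness that 221 is composite.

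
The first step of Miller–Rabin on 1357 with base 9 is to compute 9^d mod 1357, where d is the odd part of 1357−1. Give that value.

1357 − 1 = 1356 = 2^2 · 339, so d = 339.
9^1 ≡ 9 (mod 1357)
9^2 ≡ 9^2 = 81 ≡ 81 (mod 1357)
9^4 ≡ 81^2 = 6561 ≡ 1133 (mod 1357)
9^8 ≡ 1133^2 = 1283689 ≡ 1324 (mod 1357)
9^16 ≡ 1324^2 = 1752976 ≡ 1089 (mod 1357)
9^32 ≡ 1089^2 = 1185921 ≡ 1260 (mod 1357)
9^64 ≡ 1260^2 = 1587600 ≡ 1267 (mod 1357)
9^128 ≡ 1267^2 = 1605289 ≡ 1315 (mod 1357)
9^256 ≡ 1315^2 = 1729225 ≡ 407 (mod 1357)
339 = 256 + 64 + 16 + 2 + 1 in binary powers of 2.
So 9^339 ≡ 407 · 1267 · 1089 · 81 · 9 ≡ 324 (mod 1357).
Squaring chain: 324 → 487; never reaches −1, so base 9 is a Miller–Rabin witness that 1357 is composite.

324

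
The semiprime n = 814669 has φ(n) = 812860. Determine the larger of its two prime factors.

φ(n) = (p−1)(q−1) = n − (p+q) + 1, so p + q = 814669 − 812860 + 1 = 1810.
p and q are the roots of t² − 1810t + 814669 = 0.
Discriminant: 1810² − 4·814669 = 3276100 − 3258676 = 17424; √17424 = 132.
q = (1810 − 132)/2 = 839, p = (1810 + 132)/2 = 971.
Check: 839 · 971 = 814669.

971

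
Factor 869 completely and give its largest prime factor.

869 = 11 · 79
79 is prime.
So 869 = 11 · 79; the largest prime factor is 79.

79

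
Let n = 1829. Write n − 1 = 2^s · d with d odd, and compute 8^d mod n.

1829 − 1 = 1828 = 2^2 · 457, so d = 457.
8^1 ≡ 8 (mod 1829)
8^2 ≡ 8^2 = 64 ≡ 64 (mod 1829)
8^4 ≡ 64^2 = 4096 ≡ 438 (mod 1829)
8^8 ≡ 438^2 = 191844 ≡ 1628 (mod 1829)
8^16 ≡ 1628^2 = 2650384 ≡ 163 (mod 1829)
8^32 ≡ 163^2 = 26569 ≡ 963 (mod 1829)
8^64 ≡ 963^2 = 927369 ≡ 66 (mod 1829)
8^128 ≡ 66^2 = 4356 ≡ 698 (mod 1829)
8^256 ≡ 698^2 = 487204 ≡ 690 (mod 1829)
457 = 256 + 128 + 64 + 8 + 1 in binary powers of 2.
So 8^457 ≡ 690 · 698 · 66 · 1628 · 8 ≡ 157 (mod 1829).
Squaring chain: 157 → 872; never reaches −1, so base 8 is a Miller–Rabin witness that 1829 is composite.

157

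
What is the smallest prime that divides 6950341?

6950341 is odd.
Digit sum 28, not divisible by 3.
Ends in 1: not divisible by 5.
7: 6950341 = 7·992905 + 6
11: 6950341 = 11·631849 + 2
13: 6950341 = 13·534641 + 8
17: 6950341 = 17·408843 + 10
19: 6950341 = 19·365807 + 8
23: 6950341 = 23·302188 + 17
29: 6950341 = 29·239666 + 27
31: 6950341 = 31·224204 + 17
37: 6950341 = 37·187847 + 2
41: 6950341 = 41·169520 + 21
43: 6950341 = 43·161635 + 36
47: 6950341 = 47·147879 + 28
53: 6950341 = 53·131138 + 27
59: 6950341 = 59·117802 + 23
61: 6950341 = 61·113940 + 1
67: 6950341 = 67·103736 + 29
71: 6950341 = 71·97892 + 9
73: 6950341 = 73·95210 + 11
79: 6950341 = 79·87979

79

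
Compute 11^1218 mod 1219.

261

11^1 ≡ 11 (mod 1219)
11^2 ≡ 11^2 = 121 ≡ 121 (mod 1219)
11^4 ≡ 121^2 = 14641 ≡ 13 (mod 1219)
11^8 ≡ 13^2 = 169 ≡ 169 (mod 1219)
11^16 ≡ 169^2 = 28561 ≡ 524 (mod 1219)
11^32 ≡ 524^2 = 274576 ≡ 301 (mod 1219)
11^64 ≡ 301^2 = 90601 ≡ 395 (mod 1219)
11^128 ≡ 395^2 = 156025 ≡ 1212 (mod 1219)
11^256 ≡ 1212^2 = 1468944 ≡ 49 (mod 1219)
11^512 ≡ 49^2 = 2401 ≡ 1182 (mod 1219)
11^1024 ≡ 1182^2 = 1397124 ≡ 150 (mod 1219)
1218 = 1024 + 128 + 64 + 2 in binary powers of 2.
So 11^1218 ≡ 150 · 1212 · 395 · 121 ≡ 261 (mod 1219).
Since 261 ≠ 1, base 11 is a Fermat witness: 1219 is composite.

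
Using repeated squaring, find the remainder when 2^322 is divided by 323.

157

2^1 ≡ 2 (mod 323)
2^2 ≡ 2^2 = 4 ≡ 4 (mod 323)
2^4 ≡ 4^2 = 16 ≡ 16 (mod 323)
2^8 ≡ 16^2 = 256 ≡ 256 (mod 323)
2^16 ≡ 256^2 = 65536 ≡ 290 (mod 323)
2^32 ≡ 290^2 = 84100 ≡ 120 (mod 323)
2^64 ≡ 120^2 = 14400 ≡ 188 (mod 323)
2^128 ≡ 188^2 = 35344 ≡ 137 (mod 323)
2^256 ≡ 137^2 = 18769 ≡ 35 (mod 323)
322 = 256 + 64 + 2 in binary powers of 2.
So 2^322 ≡ 35 · 188 · 4 ≡ 157 (mod 323).
Since 157 ≠ 1, base 2 is a Fermat witness: 323 is composite.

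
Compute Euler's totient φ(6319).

6160

Factor: 6319 = 71 · 89.
φ(6319) = (71−1) · (89−1) = 70 · 88 = 6160.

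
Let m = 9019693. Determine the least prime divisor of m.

9019693 is odd.
Digit sum 37, not divisible by 3.
Ends in 3: not divisible by 5.
7: 9019693 = 7·1288527 + 4
11: 9019693 = 11·819972 + 1
13: 9019693 = 13·693822 + 7
17: 9019693 = 17·530570 + 3
19: 9019693 = 19·474720 + 13
23: 9019693 = 23·392160 + 13
29: 9019693 = 29·311023 + 26
31: 9019693 = 31·290957 + 26
37: 9019693 = 37·243775 + 18
41: 9019693 = 41·219992 + 21
43: 9019693 = 43·209760 + 13
47: 9019693 = 47·191908 + 17
53: 9019693 = 53·170182 + 47
59: 9019693 = 59·152876 + 9
61: 9019693 = 61·147863 + 50
67: 9019693 = 67·134622 + 19
71: 9019693 = 71·127037 + 66
73: 9019693 = 73·123557 + 32
79: 9019693 = 79·114173 + 26
83: 9019693 = 83·108671

83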